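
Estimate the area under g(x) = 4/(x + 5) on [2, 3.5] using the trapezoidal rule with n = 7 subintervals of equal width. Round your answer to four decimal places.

Δx = (3.5 − 2)/7 = 3/14.
g(2) = 4/7, g(31/14) = 56/101, g(17/7) = 7/13, g(37/14) = 56/107, g(20/7) = 28/55, g(43/14) = 56/113, g(23/7) = 14/29, g(3.5) = 8/17.
T_7 = (Δx/2)·[g(x_0) + 2g(x_1) + ... + 2g(x_{6}) + g(x_7)].
Sum ≈ 0.7767.

0.7767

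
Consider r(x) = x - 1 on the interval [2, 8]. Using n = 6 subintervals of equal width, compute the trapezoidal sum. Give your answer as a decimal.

Δx = (8 − 2)/6 = 1.
r(2) = 1, r(3) = 2, r(4) = 3, r(5) = 4, r(6) = 5, r(7) = 6, r(8) = 7.
T_6 = (Δx/2)·[r(x_0) + 2r(x_1) + ... + 2r(x_{5}) + r(x_6)].
Sum = 24.

24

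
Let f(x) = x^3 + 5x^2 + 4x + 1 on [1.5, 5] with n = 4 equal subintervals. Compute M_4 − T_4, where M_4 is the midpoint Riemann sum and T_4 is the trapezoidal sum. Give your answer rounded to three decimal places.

M_4 ≈ 403.39893.
T_4 ≈ 413.28027.
M_4 − T_4 ≈ -9.881.

-9.881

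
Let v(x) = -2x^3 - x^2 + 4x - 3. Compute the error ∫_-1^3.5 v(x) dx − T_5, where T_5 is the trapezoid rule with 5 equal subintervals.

5.16375

Exact integral: ∫_-1^3.5 v(x) dx = -80.15625.
T_5 = -85.32.
Error = -80.15625 − (-85.32) = 5.16375.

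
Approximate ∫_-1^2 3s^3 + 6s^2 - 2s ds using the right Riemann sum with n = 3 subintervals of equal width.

51

Δs = (2 − (-1))/3 = 1.
Right endpoints: 0, 1, 2.
f(0) = 0, f(1) = 7, f(2) = 44.
Sum = Δs · [f(0) + f(1) + f(2)].
Sum = 51.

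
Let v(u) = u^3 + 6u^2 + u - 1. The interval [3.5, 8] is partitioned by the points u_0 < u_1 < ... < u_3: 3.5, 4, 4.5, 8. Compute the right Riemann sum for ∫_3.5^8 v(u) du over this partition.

Subinterval widths: 0.5, 0.5, 3.5.
Right endpoints: 4, 4.5, 8.
v(4) = 163, v(4.5) = 216.125, v(8) = 903.
Sum = Σ Δu_i · v(u_i).
Sum = 3350.0625.

3350.0625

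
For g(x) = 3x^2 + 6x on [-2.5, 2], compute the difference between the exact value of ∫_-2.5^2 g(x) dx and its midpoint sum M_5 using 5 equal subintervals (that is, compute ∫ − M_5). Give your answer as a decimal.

0.91125

Exact integral: ∫_-2.5^2 g(x) dx = 16.875.
M_5 = 15.96375.
Error = 16.875 − 15.96375 = 0.91125.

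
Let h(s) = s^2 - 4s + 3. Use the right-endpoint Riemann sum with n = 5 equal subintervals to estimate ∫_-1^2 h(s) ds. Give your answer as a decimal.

Δs = (2 − (-1))/5 = 0.6.
Right endpoints: -0.4, 0.2, 0.8, 1.4, 2.
h(-0.4) = 4.76, h(0.2) = 2.24, h(0.8) = 0.44, h(1.4) = -0.64, h(2) = -1.
Sum = Δs · [h(-0.4) + h(0.2) + h(0.8) + h(1.4) + h(2)].
Sum = 3.48.

3.48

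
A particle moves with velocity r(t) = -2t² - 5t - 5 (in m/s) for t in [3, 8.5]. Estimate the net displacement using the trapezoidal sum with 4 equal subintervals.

-580.5078125

Δt = (8.5 − 3)/4 = 1.375.
r(3) = -38, r(4.375) = -65.15625, r(5.75) = -99.875, r(7.125) = -142.15625, r(8.5) = -192.
T_4 = (Δt/2)·[r(t_0) + 2r(t_1) + 2r(t_2) + 2r(t_3) + r(t_4)].
Sum = -580.5078125.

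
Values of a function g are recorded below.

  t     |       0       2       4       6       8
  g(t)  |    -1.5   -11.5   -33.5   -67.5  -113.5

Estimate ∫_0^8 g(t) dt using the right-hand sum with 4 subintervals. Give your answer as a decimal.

-452

Δt = 2.
Sum = 2·[(-11.5) + (-33.5) + (-67.5) + (-113.5)] = -452.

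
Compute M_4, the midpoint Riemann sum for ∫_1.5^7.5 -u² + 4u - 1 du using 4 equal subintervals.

-36.375

Δu = (7.5 − 1.5)/4 = 1.5.
Midpoints: 2.25, 3.75, 5.25, 6.75.
f(2.25) = 2.9375, f(3.75) = -0.0625, f(5.25) = -7.5625, f(6.75) = -19.5625.
Sum = Δu · [f(2.25) + f(3.75) + f(5.25) + f(6.75)].
Sum = -36.375.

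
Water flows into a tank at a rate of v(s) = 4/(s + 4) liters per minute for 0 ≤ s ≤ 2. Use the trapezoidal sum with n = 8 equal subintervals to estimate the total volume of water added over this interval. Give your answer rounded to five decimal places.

1.62258

Δs = (2 − 0)/8 = 0.25.
v(0) = 1, v(0.25) = 16/17, v(0.5) = 8/9, v(0.75) = 16/19, v(1) = 0.8, v(1.25) = 16/21, v(1.5) = 8/11, v(1.75) = 16/23, v(2) = 2/3.
T_8 = (Δs/2)·[v(s_0) + 2v(s_1) + ... + 2v(s_{7}) + v(s_8)].
Sum ≈ 1.62258.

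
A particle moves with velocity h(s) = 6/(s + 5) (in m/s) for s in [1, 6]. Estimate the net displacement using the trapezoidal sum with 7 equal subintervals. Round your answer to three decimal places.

Δs = (6 − 1)/7 = 5/7.
h(1) = 1, h(12/7) = 42/47, h(17/7) = 21/26, h(22/7) = 14/19, h(27/7) = 21/31, h(32/7) = 42/67, h(37/7) = 7/12, h(6) = 6/11.
T_7 = (Δs/2)·[h(s_0) + 2h(s_1) + ... + 2h(s_{6}) + h(s_7)].
Sum ≈ 3.642.

3.642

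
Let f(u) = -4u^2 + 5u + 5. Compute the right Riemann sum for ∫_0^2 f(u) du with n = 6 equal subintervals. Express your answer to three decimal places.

8.185

Δu = (2 − 0)/6 = 1/3.
Right endpoints: 1/3, 2/3, 1, 4/3, 5/3, 2.
f(1/3) = 56/9, f(2/3) = 59/9, f(1) = 6, f(4/3) = 41/9, f(5/3) = 20/9, f(2) = -1.
Sum = Δu · [f(1/3) + f(2/3) + f(1) + ...].
Sum ≈ 8.185.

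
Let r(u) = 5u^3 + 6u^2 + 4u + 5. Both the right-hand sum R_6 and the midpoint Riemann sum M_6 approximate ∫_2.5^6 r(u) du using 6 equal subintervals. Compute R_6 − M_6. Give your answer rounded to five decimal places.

R_6 ≈ 2411.1263021.
M_6 ≈ 2041.9993490.
R_6 − M_6 ≈ 369.12695.

369.12695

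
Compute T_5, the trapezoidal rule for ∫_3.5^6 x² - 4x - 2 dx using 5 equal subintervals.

5.3125

Δx = (6 − 3.5)/5 = 0.5.
f(3.5) = -3.75, f(4) = -2, f(4.5) = 0.25, f(5) = 3, f(5.5) = 6.25, f(6) = 10.
T_5 = (Δx/2)·[f(x_0) + 2f(x_1) + ... + 2f(x_{4}) + f(x_5)].
Sum = 5.3125.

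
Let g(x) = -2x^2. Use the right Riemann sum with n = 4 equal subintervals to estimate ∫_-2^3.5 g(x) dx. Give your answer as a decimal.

Δx = (3.5 − (-2))/4 = 1.375.
Right endpoints: -0.625, 0.75, 2.125, 3.5.
g(-0.625) = -0.78125, g(0.75) = -1.125, g(2.125) = -9.03125, g(3.5) = -24.5.
Sum = Δx · [g(-0.625) + g(0.75) + g(2.125) + g(3.5)].
Sum = -48.7265625.

-48.7265625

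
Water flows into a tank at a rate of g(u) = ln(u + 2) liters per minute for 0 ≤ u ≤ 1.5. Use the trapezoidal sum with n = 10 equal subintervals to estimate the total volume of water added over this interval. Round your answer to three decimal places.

1.498

Δu = (1.5 − 0)/10 = 0.15.
g(0) ≈ 0.693, g(0.15) ≈ 0.765, g(0.3) ≈ 0.833, g(0.45) ≈ 0.896, g(0.6) ≈ 0.956, g(0.75) ≈ 1.012, g(0.9) ≈ 1.065, g(1.05) ≈ 1.115, g(1.2) ≈ 1.163, g(1.35) ≈ 1.209, g(1.5) ≈ 1.253.
T_10 = (Δu/2)·[g(u_0) + 2g(u_1) + ... + 2g(u_{9}) + g(u_10)].
Sum ≈ 1.498.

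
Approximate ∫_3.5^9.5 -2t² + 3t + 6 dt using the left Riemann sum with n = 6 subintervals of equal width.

-323

Δt = (9.5 − 3.5)/6 = 1.
Left endpoints: 3.5, 4.5, 5.5, 6.5, 7.5, 8.5.
f(3.5) = -8, f(4.5) = -21, f(5.5) = -38, f(6.5) = -59, f(7.5) = -84, f(8.5) = -113.
Sum = Δt · [f(3.5) + f(4.5) + f(5.5) + ...].
Sum = -323.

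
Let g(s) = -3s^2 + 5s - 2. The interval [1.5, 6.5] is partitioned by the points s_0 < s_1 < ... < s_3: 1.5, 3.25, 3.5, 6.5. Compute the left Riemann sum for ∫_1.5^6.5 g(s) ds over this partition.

-70.296875

Subinterval widths: 1.75, 0.25, 3.
Left endpoints: 1.5, 3.25, 3.5.
g(1.5) = -1.25, g(3.25) = -17.4375, g(3.5) = -21.25.
Sum = Σ Δs_i · g(s_i).
Sum = -70.296875.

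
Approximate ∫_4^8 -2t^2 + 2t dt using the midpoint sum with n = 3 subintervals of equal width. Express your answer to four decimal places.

-249.4815

Δt = (8 − 4)/3 = 4/3.
Midpoints: 14/3, 6, 22/3.
f(14/3) = -308/9, f(6) = -60, f(22/3) = -836/9.
Sum = Δt · [f(14/3) + f(6) + f(22/3)].
Sum ≈ -249.4815.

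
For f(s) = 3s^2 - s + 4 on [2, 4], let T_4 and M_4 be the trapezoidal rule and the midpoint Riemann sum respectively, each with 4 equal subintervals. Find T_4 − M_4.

0.375

T_4 = 58.25.
M_4 = 57.875.
T_4 − M_4 = 0.375.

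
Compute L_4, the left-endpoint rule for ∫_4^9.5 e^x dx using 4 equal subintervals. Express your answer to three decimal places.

6190.889

Δx = (9.5 − 4)/4 = 1.375.
Left endpoints: 4, 5.375, 6.75, 8.125.
f(4) ≈ 54.598, f(5.375) ≈ 215.940, f(6.75) ≈ 854.059, f(8.125) ≈ 3377.868.
Sum = Δx · [f(4) + f(5.375) + f(6.75) + f(8.125)].
Sum ≈ 6190.889.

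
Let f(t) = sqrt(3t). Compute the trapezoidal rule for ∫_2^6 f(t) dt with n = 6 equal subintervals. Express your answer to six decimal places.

Δt = (6 − 2)/6 = 2/3.
f(2) ≈ 2.449490, f(8/3) ≈ 2.828427, f(10/3) ≈ 3.162278, f(4) ≈ 3.464102, f(14/3) ≈ 3.741657, f(16/3) ≈ 4.000000, f(6) ≈ 4.242641.
T_6 = (Δt/2)·[f(t_0) + 2f(t_1) + ... + 2f(t_{5}) + f(t_6)].
Sum ≈ 13.695019.

13.695019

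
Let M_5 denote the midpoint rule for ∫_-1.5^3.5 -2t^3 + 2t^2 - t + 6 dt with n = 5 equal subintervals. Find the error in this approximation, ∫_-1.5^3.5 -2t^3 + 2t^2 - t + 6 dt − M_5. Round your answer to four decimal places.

-1.6667

Exact integral: ∫_-1.5^3.5 f(t) dt ≈ -16.666667.
M_5 = -15.
Error ≈ -16.666667 − (-15) ≈ -1.6667.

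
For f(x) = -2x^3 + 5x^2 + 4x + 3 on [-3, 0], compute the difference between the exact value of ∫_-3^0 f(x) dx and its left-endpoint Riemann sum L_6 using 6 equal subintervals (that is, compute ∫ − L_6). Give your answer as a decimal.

-23.5

Exact integral: ∫_-3^0 f(x) dx = 76.5.
L_6 = 100.
Error = 76.5 − 100 = -23.5.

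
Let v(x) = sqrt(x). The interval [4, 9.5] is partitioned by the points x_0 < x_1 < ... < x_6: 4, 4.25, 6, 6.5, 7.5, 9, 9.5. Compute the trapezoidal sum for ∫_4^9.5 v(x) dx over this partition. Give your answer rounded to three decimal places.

Subinterval widths: 0.25, 1.75, 0.5, 1, 1.5, 0.5.
v(4) ≈ 2.000, v(4.25) ≈ 2.062, v(6) ≈ 2.449, v(6.5) ≈ 2.550, v(7.5) ≈ 2.739, v(9) ≈ 3.000, v(9.5) ≈ 3.082.
On each subinterval the trapezoid contributes (Δx_i/2)·[v(x_{i-1}) + v(x_i)].
Sum ≈ 14.173.

14.173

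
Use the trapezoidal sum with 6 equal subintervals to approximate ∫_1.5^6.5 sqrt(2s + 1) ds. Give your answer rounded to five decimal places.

Δs = (6.5 − 1.5)/6 = 5/6.
f(1.5) ≈ 2.00000, f(7/3) ≈ 2.38048, f(19/6) ≈ 2.70801, f(4) ≈ 3.00000, f(29/6) ≈ 3.26599, f(17/3) ≈ 3.51188, f(6.5) ≈ 3.74166.
T_6 = (Δs/2)·[f(s_0) + 2f(s_1) + ... + 2f(s_{5}) + f(s_6)].
Sum ≈ 14.78099.

14.78099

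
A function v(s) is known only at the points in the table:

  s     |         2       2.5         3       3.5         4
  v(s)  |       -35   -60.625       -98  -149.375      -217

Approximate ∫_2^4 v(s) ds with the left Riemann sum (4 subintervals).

Δs = 0.5.
Sum = 0.5·[(-35) + (-60.625) + (-98) + (-149.375)] = -171.5.

-171.5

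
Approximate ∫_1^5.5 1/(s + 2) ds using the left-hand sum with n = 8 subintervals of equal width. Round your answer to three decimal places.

Δs = (5.5 − 1)/8 = 0.5625.
Left endpoints: 1, 1.5625, 2.125, 2.6875, 3.25, 3.8125, 4.375, 4.9375.
f(1) = 1/3, f(1.5625) = 16/57, f(2.125) = 8/33, f(2.6875) = 16/75, f(3.25) = 4/21, f(3.8125) = 16/93, f(4.375) = 8/51, f(4.9375) = 16/111.
Sum = Δs · [f(1) + f(1.5625) + f(2.125) + ...].
Sum ≈ 0.975.

0.975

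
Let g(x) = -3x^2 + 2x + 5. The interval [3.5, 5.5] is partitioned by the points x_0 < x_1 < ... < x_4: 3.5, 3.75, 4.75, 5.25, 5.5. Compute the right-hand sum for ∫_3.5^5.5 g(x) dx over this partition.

-112.890625

Subinterval widths: 0.25, 1, 0.5, 0.25.
Right endpoints: 3.75, 4.75, 5.25, 5.5.
g(3.75) = -29.6875, g(4.75) = -53.1875, g(5.25) = -67.1875, g(5.5) = -74.75.
Sum = Σ Δx_i · g(x_i).
Sum = -112.890625.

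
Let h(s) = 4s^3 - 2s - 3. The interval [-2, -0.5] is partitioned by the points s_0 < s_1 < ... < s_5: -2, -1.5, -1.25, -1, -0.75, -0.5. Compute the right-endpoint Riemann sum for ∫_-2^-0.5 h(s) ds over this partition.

-11.5

Subinterval widths: 0.5, 0.25, 0.25, 0.25, 0.25.
Right endpoints: -1.5, -1.25, -1, -0.75, -0.5.
h(-1.5) = -13.5, h(-1.25) = -8.3125, h(-1) = -5, h(-0.75) = -3.1875, h(-0.5) = -2.5.
Sum = Σ Δs_i · h(s_i).
Sum = -11.5.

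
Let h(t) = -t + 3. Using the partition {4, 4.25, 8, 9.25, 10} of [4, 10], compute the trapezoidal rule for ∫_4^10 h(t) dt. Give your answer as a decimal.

Subinterval widths: 0.25, 3.75, 1.25, 0.75.
h(4) = -1, h(4.25) = -1.25, h(8) = -5, h(9.25) = -6.25, h(10) = -7.
On each subinterval the trapezoid contributes (Δt_i/2)·[h(t_{i-1}) + h(t_i)].
Sum = -24.

-24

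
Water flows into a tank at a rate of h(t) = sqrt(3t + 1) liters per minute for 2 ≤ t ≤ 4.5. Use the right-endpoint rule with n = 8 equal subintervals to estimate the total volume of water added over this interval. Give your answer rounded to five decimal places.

8.33442

Δt = (4.5 − 2)/8 = 0.3125.
Right endpoints: 2.3125, 2.625, 2.9375, 3.25, 3.5625, 3.875, 4.1875, 4.5.
h(2.3125) ≈ 2.81736, h(2.625) ≈ 2.97909, h(2.9375) ≈ 3.13249, h(3.25) ≈ 3.27872, h(3.5625) ≈ 3.41870, h(3.875) ≈ 3.55317, h(4.1875) ≈ 3.68273, h(4.5) ≈ 3.80789.
Sum = Δt · [h(2.3125) + h(2.625) + h(2.9375) + ...].
Sum ≈ 8.33442.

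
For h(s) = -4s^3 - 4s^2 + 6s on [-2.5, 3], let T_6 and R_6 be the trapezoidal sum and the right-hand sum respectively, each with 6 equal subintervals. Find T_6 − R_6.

T_6 ≈ -95.912616.
R_6 ≈ -163.975116.
T_6 − R_6 = 68.0625.

68.0625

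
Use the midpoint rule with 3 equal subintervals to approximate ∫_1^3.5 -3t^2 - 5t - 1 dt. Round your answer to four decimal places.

-72.0660

Δt = (3.5 − 1)/3 = 5/6.
Midpoints: 17/12, 2.25, 37/12.
f(17/12) = -677/48, f(2.25) = -27.4375, f(37/12) = -44.9375.
Sum = Δt · [f(17/12) + f(2.25) + f(37/12)].
Sum ≈ -72.0660.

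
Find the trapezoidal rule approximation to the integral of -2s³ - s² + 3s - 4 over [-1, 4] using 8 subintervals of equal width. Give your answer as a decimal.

-149.921875

Δs = (4 − (-1))/8 = 0.625.
f(-1) = -6, f(-0.375) = -5.16015625, f(0.25) = -3.34375, f(0.875) = -3.48046875, f(1.5) = -8.5, f(2.125) = -21.33203125, f(2.75) = -44.90625, f(3.375) = -82.15234375, f(4) = -136.
T_8 = (Δs/2)·[f(s_0) + 2f(s_1) + ... + 2f(s_{7}) + f(s_8)].
Sum = -149.921875.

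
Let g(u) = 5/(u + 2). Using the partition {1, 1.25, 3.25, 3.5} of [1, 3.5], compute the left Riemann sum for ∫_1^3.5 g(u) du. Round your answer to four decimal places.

3.7317

Subinterval widths: 0.25, 2, 0.25.
Left endpoints: 1, 1.25, 3.25.
g(1) = 5/3, g(1.25) = 20/13, g(3.25) = 20/21.
Sum = Σ Δu_i · g(u_i).
Sum ≈ 3.7317.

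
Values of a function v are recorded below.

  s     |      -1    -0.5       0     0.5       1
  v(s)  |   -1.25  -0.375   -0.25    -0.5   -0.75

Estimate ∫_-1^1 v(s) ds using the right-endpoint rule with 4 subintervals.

Δs = 0.5.
Sum = 0.5·[(-0.375) + (-0.25) + (-0.5) + (-0.75)] = -0.9375.

-0.9375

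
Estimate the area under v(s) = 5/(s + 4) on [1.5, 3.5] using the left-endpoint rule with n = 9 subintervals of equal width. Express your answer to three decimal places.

1.578

Δs = (3.5 − 1.5)/9 = 2/9.
Left endpoints: 1.5, 31/18, 35/18, 13/6, 43/18, 47/18, 17/6, 55/18, 59/18.
v(1.5) = 10/11, v(31/18) = 90/103, v(35/18) = 90/107, v(13/6) = 30/37, v(43/18) = 18/23, v(47/18) = 90/119, v(17/6) = 30/41, v(55/18) = 90/127, v(59/18) = 90/131.
Sum = Δs · [v(1.5) + v(31/18) + v(35/18) + ...].
Sum ≈ 1.578.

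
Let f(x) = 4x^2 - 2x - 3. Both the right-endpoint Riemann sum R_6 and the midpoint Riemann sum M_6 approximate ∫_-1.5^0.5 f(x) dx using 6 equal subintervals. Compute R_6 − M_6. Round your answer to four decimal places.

R_6 ≈ -1.185185.
M_6 ≈ 0.592593.
R_6 − M_6 ≈ -1.7778.

-1.7778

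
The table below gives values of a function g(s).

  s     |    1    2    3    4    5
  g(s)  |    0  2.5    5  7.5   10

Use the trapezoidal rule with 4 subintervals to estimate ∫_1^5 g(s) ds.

Δs = 1.
T_4 = (1/2)·[0 + 2·2.5 + 2·5 + 2·7.5 + 10] = 20.

20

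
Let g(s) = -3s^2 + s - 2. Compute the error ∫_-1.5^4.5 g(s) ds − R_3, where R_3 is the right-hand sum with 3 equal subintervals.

Exact integral: ∫_-1.5^4.5 g(s) ds = -97.5.
R_3 = -157.5.
Error = -97.5 − (-157.5) = 60.

60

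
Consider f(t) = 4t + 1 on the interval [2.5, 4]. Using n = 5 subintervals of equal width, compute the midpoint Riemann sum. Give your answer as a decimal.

21

Δt = (4 − 2.5)/5 = 0.3.
Midpoints: 2.65, 2.95, 3.25, 3.55, 3.85.
f(2.65) = 11.6, f(2.95) = 12.8, f(3.25) = 14, f(3.55) = 15.2, f(3.85) = 16.4.
Sum = Δt · [f(2.65) + f(2.95) + f(3.25) + f(3.55) + f(3.85)].
Sum = 21.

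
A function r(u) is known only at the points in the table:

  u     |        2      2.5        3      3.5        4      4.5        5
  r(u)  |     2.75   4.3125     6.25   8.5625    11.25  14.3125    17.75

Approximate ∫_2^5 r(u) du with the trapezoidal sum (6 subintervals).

Δu = 0.5.
T_6 = (0.5/2)·[2.75 + 2·4.3125 + 2·6.25 + 2·8.5625 + 2·11.25 + 2·14.3125 + 17.75] = 27.46875.

27.46875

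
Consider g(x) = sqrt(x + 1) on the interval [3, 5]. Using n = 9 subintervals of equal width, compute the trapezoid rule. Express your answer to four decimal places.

4.4644

Δx = (5 − 3)/9 = 2/9.
g(3) ≈ 2.0000, g(29/9) ≈ 2.0548, g(31/9) ≈ 2.1082, g(11/3) ≈ 2.1602, g(35/9) ≈ 2.2111, g(37/9) ≈ 2.2608, g(13/3) ≈ 2.3094, g(41/9) ≈ 2.3570, g(43/9) ≈ 2.4037, g(5) ≈ 2.4495.
T_9 = (Δx/2)·[g(x_0) + 2g(x_1) + ... + 2g(x_{8}) + g(x_9)].
Sum ≈ 4.4644.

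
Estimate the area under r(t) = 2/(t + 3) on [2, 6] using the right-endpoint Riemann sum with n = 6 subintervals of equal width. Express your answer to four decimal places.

1.1184

Δt = (6 − 2)/6 = 2/3.
Right endpoints: 8/3, 10/3, 4, 14/3, 16/3, 6.
r(8/3) = 6/17, r(10/3) = 6/19, r(4) = 2/7, r(14/3) = 6/23, r(16/3) = 0.24, r(6) = 2/9.
Sum = Δt · [r(8/3) + r(10/3) + r(4) + ...].
Sum ≈ 1.1184.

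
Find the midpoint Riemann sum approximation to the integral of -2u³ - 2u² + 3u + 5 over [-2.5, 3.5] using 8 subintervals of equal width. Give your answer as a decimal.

-54.09375

Δu = (3.5 − (-2.5))/8 = 0.75.
Midpoints: -2.125, -1.375, -0.625, 0.125, 0.875, 1.625, 2.375, 3.125.
f(-2.125) = 8.78515625, f(-1.375) = 2.29296875, f(-0.625) = 2.83203125, f(0.125) = 5.33984375, f(0.875) = 4.75390625, f(1.625) = -3.98828125, f(2.375) = -25.94921875, f(3.125) = -66.19140625.
Sum = Δu · [f(-2.125) + f(-1.375) + f(-0.625) + ...].
Sum = -54.09375.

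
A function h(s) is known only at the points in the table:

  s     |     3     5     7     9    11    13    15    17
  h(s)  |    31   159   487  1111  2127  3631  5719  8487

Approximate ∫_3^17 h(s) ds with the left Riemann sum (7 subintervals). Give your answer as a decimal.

Δs = 2.
Sum = 2·[31 + 159 + 487 + 1111 + 2127 + 3631 + 5719] = 26530.

26530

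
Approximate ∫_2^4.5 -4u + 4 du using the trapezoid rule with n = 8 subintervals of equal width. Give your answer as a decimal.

-22.5

Δu = (4.5 − 2)/8 = 0.3125.
f(2) = -4, f(2.3125) = -5.25, f(2.625) = -6.5, f(2.9375) = -7.75, f(3.25) = -9, f(3.5625) = -10.25, f(3.875) = -11.5, f(4.1875) = -12.75, f(4.5) = -14.
T_8 = (Δu/2)·[f(u_0) + 2f(u_1) + ... + 2f(u_{7}) + f(u_8)].
Sum = -22.5.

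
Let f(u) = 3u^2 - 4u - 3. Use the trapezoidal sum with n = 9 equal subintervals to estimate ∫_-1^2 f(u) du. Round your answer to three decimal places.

-5.833

Δu = (2 − (-1))/9 = 1/3.
f(-1) = 4, f(-2/3) = 1, f(-1/3) = -4/3, f(0) = -3, f(1/3) = -4, f(2/3) = -13/3, f(1) = -4, f(4/3) = -3, f(5/3) = -4/3, f(2) = 1.
T_9 = (Δu/2)·[f(u_0) + 2f(u_1) + ... + 2f(u_{8}) + f(u_9)].
Sum ≈ -5.833.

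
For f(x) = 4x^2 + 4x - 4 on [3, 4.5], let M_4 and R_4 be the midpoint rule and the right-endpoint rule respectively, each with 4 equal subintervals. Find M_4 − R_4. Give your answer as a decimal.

M_4 = 101.9296875.
R_4 = 111.703125.
M_4 − R_4 = -9.7734375.

-9.7734375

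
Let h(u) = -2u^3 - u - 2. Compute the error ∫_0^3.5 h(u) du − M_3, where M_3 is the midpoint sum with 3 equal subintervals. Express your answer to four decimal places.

Exact integral: ∫_0^3.5 h(u) du = -88.15625.
M_3 ≈ -83.987847.
Error ≈ -88.15625 − (-83.987847) ≈ -4.1684.

-4.1684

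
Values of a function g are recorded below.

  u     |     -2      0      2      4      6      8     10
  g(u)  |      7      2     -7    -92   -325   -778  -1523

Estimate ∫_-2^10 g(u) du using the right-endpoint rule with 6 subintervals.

Δu = 2.
Sum = 2·[2 + (-7) + (-92) + (-325) + (-778) + (-1523)] = -5446.

-5446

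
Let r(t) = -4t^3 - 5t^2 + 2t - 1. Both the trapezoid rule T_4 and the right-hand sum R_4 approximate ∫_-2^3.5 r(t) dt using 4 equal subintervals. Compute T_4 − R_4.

T_4 = -240.3671875.
R_4 = -401.0703125.
T_4 − R_4 = 160.703125.

160.703125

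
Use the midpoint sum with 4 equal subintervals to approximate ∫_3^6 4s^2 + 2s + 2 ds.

284.4375

Δs = (6 − 3)/4 = 0.75.
Midpoints: 3.375, 4.125, 4.875, 5.625.
f(3.375) = 54.3125, f(4.125) = 78.3125, f(4.875) = 106.8125, f(5.625) = 139.8125.
Sum = Δs · [f(3.375) + f(4.125) + f(4.875) + f(5.625)].
Sum = 284.4375.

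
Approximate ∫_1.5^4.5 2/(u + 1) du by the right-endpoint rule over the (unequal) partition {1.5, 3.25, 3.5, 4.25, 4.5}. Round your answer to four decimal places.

Subinterval widths: 1.75, 0.25, 0.75, 0.25.
Right endpoints: 3.25, 3.5, 4.25, 4.5.
f(3.25) = 8/17, f(3.5) = 4/9, f(4.25) = 8/21, f(4.5) = 4/11.
Sum = Σ Δu_i · f(u_i).
Sum ≈ 1.3113.

1.3113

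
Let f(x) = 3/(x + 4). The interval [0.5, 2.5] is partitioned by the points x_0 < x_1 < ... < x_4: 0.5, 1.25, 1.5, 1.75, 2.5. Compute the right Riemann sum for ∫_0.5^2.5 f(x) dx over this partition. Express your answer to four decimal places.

Subinterval widths: 0.75, 0.25, 0.25, 0.75.
Right endpoints: 1.25, 1.5, 1.75, 2.5.
f(1.25) = 4/7, f(1.5) = 6/11, f(1.75) = 12/23, f(2.5) = 6/13.
Sum = Σ Δx_i · f(x_i).
Sum ≈ 1.0415.

1.0415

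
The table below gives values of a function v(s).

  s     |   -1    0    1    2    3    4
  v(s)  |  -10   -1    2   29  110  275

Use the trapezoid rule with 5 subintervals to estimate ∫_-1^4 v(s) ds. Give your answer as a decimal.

Δs = 1.
T_5 = (1/2)·[(-10) + 2·(-1) + 2·2 + 2·29 + 2·110 + 275] = 272.5.

272.5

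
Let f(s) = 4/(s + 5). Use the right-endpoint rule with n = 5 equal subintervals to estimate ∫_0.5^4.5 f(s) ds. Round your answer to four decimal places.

Δs = (4.5 − 0.5)/5 = 0.8.
Right endpoints: 1.3, 2.1, 2.9, 3.7, 4.5.
f(1.3) = 40/63, f(2.1) = 40/71, f(2.9) = 40/79, f(3.7) = 40/87, f(4.5) = 8/19.
Sum = Δs · [f(1.3) + f(2.1) + f(2.9) + f(3.7) + f(4.5)].
Sum ≈ 2.0684.

2.0684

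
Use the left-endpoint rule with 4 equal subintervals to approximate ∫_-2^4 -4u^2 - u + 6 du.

Δu = (4 − (-2))/4 = 1.5.
Left endpoints: -2, -0.5, 1, 2.5.
f(-2) = -8, f(-0.5) = 5.5, f(1) = 1, f(2.5) = -21.5.
Sum = Δu · [f(-2) + f(-0.5) + f(1) + f(2.5)].
Sum = -34.5.

-34.5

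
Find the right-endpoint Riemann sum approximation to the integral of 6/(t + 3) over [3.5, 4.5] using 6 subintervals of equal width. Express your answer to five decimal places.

Δt = (4.5 − 3.5)/6 = 1/6.
Right endpoints: 11/3, 23/6, 4, 25/6, 13/3, 4.5.
f(11/3) = 0.9, f(23/6) = 36/41, f(4) = 6/7, f(25/6) = 36/43, f(13/3) = 9/11, f(4.5) = 0.8.
Sum = Δt · [f(11/3) + f(23/6) + f(4) + ...].
Sum ≈ 0.84843.

0.84843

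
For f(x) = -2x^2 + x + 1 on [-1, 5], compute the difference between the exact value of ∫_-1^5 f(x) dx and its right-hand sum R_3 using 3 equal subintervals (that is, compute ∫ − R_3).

Exact integral: ∫_-1^5 f(x) dx = -66.
R_3 = -116.
Error = -66 − (-116) = 50.

50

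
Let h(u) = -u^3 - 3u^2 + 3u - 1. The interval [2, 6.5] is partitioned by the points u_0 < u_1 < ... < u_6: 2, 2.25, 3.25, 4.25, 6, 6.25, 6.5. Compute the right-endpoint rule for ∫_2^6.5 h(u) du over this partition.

-900.5390625

Subinterval widths: 0.25, 1, 1, 1.75, 0.25, 0.25.
Right endpoints: 2.25, 3.25, 4.25, 6, 6.25, 6.5.
h(2.25) = -20.828125, h(3.25) = -57.265625, h(4.25) = -119.203125, h(6) = -307, h(6.25) = -343.578125, h(6.5) = -382.875.
Sum = Σ Δu_i · h(u_i).
Sum = -900.5390625.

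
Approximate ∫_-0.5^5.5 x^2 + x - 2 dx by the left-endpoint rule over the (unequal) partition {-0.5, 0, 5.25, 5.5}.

-3.921875

Subinterval widths: 0.5, 5.25, 0.25.
Left endpoints: -0.5, 0, 5.25.
f(-0.5) = -2.25, f(0) = -2, f(5.25) = 30.8125.
Sum = Σ Δx_i · f(x_i).
Sum = -3.921875.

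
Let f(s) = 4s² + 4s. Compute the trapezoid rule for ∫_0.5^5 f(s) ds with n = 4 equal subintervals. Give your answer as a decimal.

Δs = (5 − 0.5)/4 = 1.125.
f(0.5) = 3, f(1.625) = 17.0625, f(2.75) = 41.25, f(3.875) = 75.5625, f(5) = 120.
T_4 = (Δs/2)·[f(s_0) + 2f(s_1) + 2f(s_2) + 2f(s_3) + f(s_4)].
Sum = 219.796875.

219.796875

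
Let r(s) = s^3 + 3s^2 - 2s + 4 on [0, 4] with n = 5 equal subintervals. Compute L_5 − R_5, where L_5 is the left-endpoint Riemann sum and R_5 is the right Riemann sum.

-83.2

L_5 = 90.24.
R_5 = 173.44.
L_5 − R_5 = -83.2.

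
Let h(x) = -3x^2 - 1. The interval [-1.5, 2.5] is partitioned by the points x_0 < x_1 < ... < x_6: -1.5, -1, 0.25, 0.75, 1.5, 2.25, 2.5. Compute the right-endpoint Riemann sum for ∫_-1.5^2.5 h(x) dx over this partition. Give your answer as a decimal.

-27.71875

Subinterval widths: 0.5, 1.25, 0.5, 0.75, 0.75, 0.25.
Right endpoints: -1, 0.25, 0.75, 1.5, 2.25, 2.5.
h(-1) = -4, h(0.25) = -1.1875, h(0.75) = -2.6875, h(1.5) = -7.75, h(2.25) = -16.1875, h(2.5) = -19.75.
Sum = Σ Δx_i · h(x_i).
Sum = -27.71875.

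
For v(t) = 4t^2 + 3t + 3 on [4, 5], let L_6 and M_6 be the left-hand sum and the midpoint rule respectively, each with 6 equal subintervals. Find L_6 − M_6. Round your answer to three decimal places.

L_6 ≈ 94.60185.
M_6 ≈ 97.82407.
L_6 − M_6 ≈ -3.222.

-3.222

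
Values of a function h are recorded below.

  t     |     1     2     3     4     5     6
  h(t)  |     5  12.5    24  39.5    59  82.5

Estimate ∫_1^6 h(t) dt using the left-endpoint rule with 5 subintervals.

140

Δt = 1.
Sum = 1·[5 + 12.5 + 24 + 39.5 + 59] = 140.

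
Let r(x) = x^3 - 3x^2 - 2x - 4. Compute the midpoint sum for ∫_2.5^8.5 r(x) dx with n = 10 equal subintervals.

604.32

Δx = (8.5 − 2.5)/10 = 0.6.
Midpoints: 2.8, 3.4, 4, 4.6, 5.2, 5.8, 6.4, 7, 7.6, 8.2.
r(2.8) = -11.168, r(3.4) = -6.176, r(4) = 4, r(4.6) = 20.656, r(5.2) = 45.088, r(5.8) = 78.592, r(6.4) = 122.464, r(7) = 178, r(7.6) = 246.496, r(8.2) = 329.248.
Sum = Δx · [r(2.8) + r(3.4) + r(4) + ...].
Sum = 604.32.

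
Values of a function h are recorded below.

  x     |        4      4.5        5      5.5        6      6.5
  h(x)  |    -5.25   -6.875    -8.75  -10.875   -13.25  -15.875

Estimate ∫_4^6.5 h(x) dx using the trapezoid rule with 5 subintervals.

Δx = 0.5.
T_5 = (0.5/2)·[(-5.25) + 2·(-6.875) + 2·(-8.75) + 2·(-10.875) + 2·(-13.25) + (-15.875)] = -25.15625.

-25.15625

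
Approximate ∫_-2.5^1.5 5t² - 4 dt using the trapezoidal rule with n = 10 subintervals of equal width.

16.2

Δt = (1.5 − (-2.5))/10 = 0.4.
f(-2.5) = 27.25, f(-2.1) = 18.05, f(-1.7) = 10.45, f(-1.3) = 4.45, f(-0.9) = 0.05, f(-0.5) = -2.75, f(-0.1) = -3.95, f(0.3) = -3.55, f(0.7) = -1.55, f(1.1) = 2.05, f(1.5) = 7.25.
T_10 = (Δt/2)·[f(t_0) + 2f(t_1) + ... + 2f(t_{9}) + f(t_10)].
Sum = 16.2.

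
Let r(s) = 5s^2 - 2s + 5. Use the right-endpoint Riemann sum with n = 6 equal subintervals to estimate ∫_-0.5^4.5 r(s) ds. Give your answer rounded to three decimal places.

Δs = (4.5 − (-0.5))/6 = 5/6.
Right endpoints: 1/3, 7/6, 2, 17/6, 11/3, 4.5.
r(1/3) = 44/9, r(7/6) = 341/36, r(2) = 21, r(17/6) = 1421/36, r(11/3) = 584/9, r(4.5) = 97.25.
Sum = Δs · [r(1/3) + r(7/6) + r(2) + ...].
Sum ≈ 197.477.

197.477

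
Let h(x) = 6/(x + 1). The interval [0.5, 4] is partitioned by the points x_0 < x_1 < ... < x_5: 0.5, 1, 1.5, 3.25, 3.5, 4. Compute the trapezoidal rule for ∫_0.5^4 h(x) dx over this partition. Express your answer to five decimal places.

7.41176

Subinterval widths: 0.5, 0.5, 1.75, 0.25, 0.5.
h(0.5) = 4, h(1) = 3, h(1.5) = 2.4, h(3.25) = 24/17, h(3.5) = 4/3, h(4) = 1.2.
On each subinterval the trapezoid contributes (Δx_i/2)·[h(x_{i-1}) + h(x_i)].
Sum ≈ 7.41176.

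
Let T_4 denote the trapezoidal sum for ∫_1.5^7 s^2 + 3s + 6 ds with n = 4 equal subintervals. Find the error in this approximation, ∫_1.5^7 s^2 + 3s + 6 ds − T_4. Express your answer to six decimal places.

Exact integral: ∫_1.5^7 f(s) ds ≈ 216.33333333.
T_4 = 218.06640625.
Error ≈ 216.33333333 − 218.06640625 ≈ -1.733073.

-1.733073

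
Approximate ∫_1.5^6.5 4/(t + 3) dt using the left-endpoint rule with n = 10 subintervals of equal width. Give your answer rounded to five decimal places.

3.10900

Δt = (6.5 − 1.5)/10 = 0.5.
Left endpoints: 1.5, 2, 2.5, 3, 3.5, 4, 4.5, 5, 5.5, 6.
f(1.5) = 8/9, f(2) = 0.8, f(2.5) = 8/11, f(3) = 2/3, f(3.5) = 8/13, f(4) = 4/7, f(4.5) = 8/15, f(5) = 0.5, f(5.5) = 8/17, f(6) = 4/9.
Sum = Δt · [f(1.5) + f(2) + f(2.5) + ...].
Sum ≈ 3.10900.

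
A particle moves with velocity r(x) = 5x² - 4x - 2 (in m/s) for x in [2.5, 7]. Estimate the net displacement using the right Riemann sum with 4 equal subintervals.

565.98046875

Δx = (7 − 2.5)/4 = 1.125.
Right endpoints: 3.625, 4.75, 5.875, 7.
r(3.625) = 49.203125, r(4.75) = 91.8125, r(5.875) = 147.078125, r(7) = 215.
Sum = Δx · [r(3.625) + r(4.75) + r(5.875) + r(7)].
Sum = 565.98046875.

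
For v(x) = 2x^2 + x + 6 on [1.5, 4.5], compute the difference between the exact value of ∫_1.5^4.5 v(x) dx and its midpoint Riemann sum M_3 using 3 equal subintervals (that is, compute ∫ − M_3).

0.5

Exact integral: ∫_1.5^4.5 v(x) dx = 85.5.
M_3 = 85.
Error = 85.5 − 85 = 0.5.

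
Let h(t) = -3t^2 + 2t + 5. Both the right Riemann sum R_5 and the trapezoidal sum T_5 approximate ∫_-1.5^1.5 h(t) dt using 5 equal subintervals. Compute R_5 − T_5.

R_5 = 9.51.
T_5 = 7.71.
R_5 − T_5 = 1.8.

1.8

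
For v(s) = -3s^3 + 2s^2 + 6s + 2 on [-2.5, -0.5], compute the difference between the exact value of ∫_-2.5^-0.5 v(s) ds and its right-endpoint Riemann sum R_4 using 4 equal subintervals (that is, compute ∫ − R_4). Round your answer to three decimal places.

Exact integral: ∫_-2.5^-0.5 v(s) ds ≈ 25.58333.
R_4 = 15.25.
Error ≈ 25.58333 − 15.25 ≈ 10.333.

10.333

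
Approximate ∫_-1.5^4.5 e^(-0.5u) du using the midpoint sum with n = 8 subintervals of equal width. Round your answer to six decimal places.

3.999724

Δu = (4.5 − (-1.5))/8 = 0.75.
Midpoints: -1.125, -0.375, 0.375, 1.125, 1.875, 2.625, 3.375, 4.125.
f(-1.125) ≈ 1.755055, f(-0.375) ≈ 1.206230, f(0.375) ≈ 0.829029, f(1.125) ≈ 0.569783, f(1.875) ≈ 0.391606, f(2.625) ≈ 0.269146, f(3.375) ≈ 0.184981, f(4.125) ≈ 0.127136.
Sum = Δu · [f(-1.125) + f(-0.375) + f(0.375) + ...].
Sum ≈ 3.999724.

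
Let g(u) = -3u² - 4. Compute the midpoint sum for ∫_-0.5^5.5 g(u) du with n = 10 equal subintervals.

-189.96

Δu = (5.5 − (-0.5))/10 = 0.6.
Midpoints: -0.2, 0.4, 1, 1.6, 2.2, 2.8, 3.4, 4, 4.6, 5.2.
g(-0.2) = -4.12, g(0.4) = -4.48, g(1) = -7, g(1.6) = -11.68, g(2.2) = -18.52, g(2.8) = -27.52, g(3.4) = -38.68, g(4) = -52, g(4.6) = -67.48, g(5.2) = -85.12.
Sum = Δu · [g(-0.2) + g(0.4) + g(1) + ...].
Sum = -189.96.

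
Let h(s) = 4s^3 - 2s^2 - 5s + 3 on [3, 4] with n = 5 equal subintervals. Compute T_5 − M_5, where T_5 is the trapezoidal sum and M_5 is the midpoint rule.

0.4

T_5 = 136.1.
M_5 = 135.7.
T_5 − M_5 = 0.4.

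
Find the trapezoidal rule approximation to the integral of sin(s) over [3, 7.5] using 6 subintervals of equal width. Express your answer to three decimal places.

Δs = (7.5 − 3)/6 = 0.75.
f(3) ≈ 0.141, f(3.75) ≈ -0.572, f(4.5) ≈ -0.978, f(5.25) ≈ -0.859, f(6) ≈ -0.279, f(6.75) ≈ 0.450, f(7.5) ≈ 0.938.
T_6 = (Δs/2)·[f(s_0) + 2f(s_1) + ... + 2f(s_{5}) + f(s_6)].
Sum ≈ -1.273.

-1.273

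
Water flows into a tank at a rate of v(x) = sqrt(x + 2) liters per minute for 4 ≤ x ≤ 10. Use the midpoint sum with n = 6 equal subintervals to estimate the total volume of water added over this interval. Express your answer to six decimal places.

Δx = (10 − 4)/6 = 1.
Midpoints: 4.5, 5.5, 6.5, 7.5, 8.5, 9.5.
v(4.5) ≈ 2.549510, v(5.5) ≈ 2.738613, v(6.5) ≈ 2.915476, v(7.5) ≈ 3.082207, v(8.5) ≈ 3.240370, v(9.5) ≈ 3.391165.
Sum = Δx · [v(4.5) + v(5.5) + v(6.5) + ...].
Sum ≈ 17.917341.

17.917341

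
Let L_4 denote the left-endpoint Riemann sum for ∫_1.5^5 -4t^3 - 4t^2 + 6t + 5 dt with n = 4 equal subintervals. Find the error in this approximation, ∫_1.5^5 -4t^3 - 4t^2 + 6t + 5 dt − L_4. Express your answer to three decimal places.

Exact integral: ∫_1.5^5 f(t) dt ≈ -696.35417.
L_4 = -472.08984375.
Error ≈ -696.35417 − (-472.08984375) ≈ -224.264.

-224.264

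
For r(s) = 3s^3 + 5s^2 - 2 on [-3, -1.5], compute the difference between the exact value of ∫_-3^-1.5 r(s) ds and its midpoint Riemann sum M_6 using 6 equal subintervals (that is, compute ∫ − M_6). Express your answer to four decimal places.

Exact integral: ∫_-3^-1.5 r(s) ds = -20.578125.
M_6 ≈ -20.458984.
Error ≈ -20.578125 − (-20.458984) ≈ -0.1191.

-0.1191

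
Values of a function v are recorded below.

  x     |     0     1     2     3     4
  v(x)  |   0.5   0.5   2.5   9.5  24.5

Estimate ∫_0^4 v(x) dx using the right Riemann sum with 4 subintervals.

Δx = 1.
Sum = 1·[0.5 + 2.5 + 9.5 + 24.5] = 37.

37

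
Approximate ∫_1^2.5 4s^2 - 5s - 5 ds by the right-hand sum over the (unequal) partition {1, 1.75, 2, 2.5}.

2.875

Subinterval widths: 0.75, 0.25, 0.5.
Right endpoints: 1.75, 2, 2.5.
f(1.75) = -1.5, f(2) = 1, f(2.5) = 7.5.
Sum = Σ Δs_i · f(s_i).
Sum = 2.875.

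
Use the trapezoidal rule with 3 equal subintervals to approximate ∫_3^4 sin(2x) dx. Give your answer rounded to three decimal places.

Δx = (4 − 3)/3 = 1/3.
f(3) ≈ -0.279, f(10/3) ≈ 0.374, f(11/3) ≈ 0.867, f(4) ≈ 0.989.
T_3 = (Δx/2)·[f(x_0) + 2f(x_1) + 2f(x_2) + f(x_3)].
Sum ≈ 0.532.

0.532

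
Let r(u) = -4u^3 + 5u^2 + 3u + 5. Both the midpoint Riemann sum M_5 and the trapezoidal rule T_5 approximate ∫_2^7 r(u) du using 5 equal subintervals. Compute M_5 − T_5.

M_5 = -1713.75.
T_5 = -1775.
M_5 − T_5 = 61.25.

61.25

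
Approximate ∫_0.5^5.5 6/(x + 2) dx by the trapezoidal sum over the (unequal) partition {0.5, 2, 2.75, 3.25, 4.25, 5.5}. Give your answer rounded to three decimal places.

Subinterval widths: 1.5, 0.75, 0.5, 1, 1.25.
f(0.5) = 2.4, f(2) = 1.5, f(2.75) = 24/19, f(3.25) = 8/7, f(4.25) = 0.96, f(5.5) = 0.8.
On each subinterval the trapezoid contributes (Δx_i/2)·[f(x_{i-1}) + f(x_i)].
Sum ≈ 6.714.

6.714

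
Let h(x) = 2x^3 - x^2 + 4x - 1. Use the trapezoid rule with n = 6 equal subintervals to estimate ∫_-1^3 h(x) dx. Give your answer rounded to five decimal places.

Δx = (3 − (-1))/6 = 2/3.
h(-1) = -8, h(-1/3) = -68/27, h(1/3) = 8/27, h(1) = 4, h(5/3) = 328/27, h(7/3) = 764/27, h(3) = 56.
T_6 = (Δx/2)·[h(x_0) + 2h(x_1) + ... + 2h(x_{5}) + h(x_6)].
Sum ≈ 44.14815.

44.14815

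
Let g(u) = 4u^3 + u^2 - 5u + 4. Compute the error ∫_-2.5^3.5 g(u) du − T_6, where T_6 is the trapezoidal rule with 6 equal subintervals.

Exact integral: ∫_-2.5^3.5 g(u) du = 139.5.
T_6 = 146.5.
Error = 139.5 − 146.5 = -7.

-7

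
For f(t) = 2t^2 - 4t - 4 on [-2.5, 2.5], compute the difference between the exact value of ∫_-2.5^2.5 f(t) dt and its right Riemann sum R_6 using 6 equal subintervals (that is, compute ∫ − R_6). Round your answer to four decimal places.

Exact integral: ∫_-2.5^2.5 f(t) dt ≈ 0.833333.
R_6 ≈ -6.342593.
Error ≈ 0.833333 − (-6.342593) ≈ 7.1759.

7.1759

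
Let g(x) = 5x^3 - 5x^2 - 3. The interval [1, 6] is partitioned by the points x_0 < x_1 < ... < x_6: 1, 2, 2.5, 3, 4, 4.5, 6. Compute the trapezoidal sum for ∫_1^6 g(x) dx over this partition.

1300.3125

Subinterval widths: 1, 0.5, 0.5, 1, 0.5, 1.5.
g(1) = -3, g(2) = 17, g(2.5) = 43.875, g(3) = 87, g(4) = 237, g(4.5) = 351.375, g(6) = 897.
On each subinterval the trapezoid contributes (Δx_i/2)·[g(x_{i-1}) + g(x_i)].
Sum = 1300.3125.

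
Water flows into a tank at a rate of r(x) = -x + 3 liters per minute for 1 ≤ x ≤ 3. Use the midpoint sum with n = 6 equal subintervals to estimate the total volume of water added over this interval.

Δx = (3 − 1)/6 = 1/3.
Midpoints: 7/6, 1.5, 11/6, 13/6, 2.5, 17/6.
r(7/6) = 11/6, r(1.5) = 1.5, r(11/6) = 7/6, r(13/6) = 5/6, r(2.5) = 0.5, r(17/6) = 1/6.
Sum = Δx · [r(7/6) + r(1.5) + r(11/6) + ...].
Sum = 2.

2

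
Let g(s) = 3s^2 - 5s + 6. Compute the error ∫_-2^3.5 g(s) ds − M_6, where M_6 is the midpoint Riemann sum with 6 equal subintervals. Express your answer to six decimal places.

1.155382

Exact integral: ∫_-2^3.5 g(s) ds = 63.25.
M_6 ≈ 62.09461806.
Error ≈ 63.25 − 62.09461806 ≈ 1.155382.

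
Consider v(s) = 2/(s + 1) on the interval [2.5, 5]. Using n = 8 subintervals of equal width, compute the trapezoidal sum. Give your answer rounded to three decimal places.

1.079

Δs = (5 − 2.5)/8 = 0.3125.
v(2.5) = 4/7, v(2.8125) = 32/61, v(3.125) = 16/33, v(3.4375) = 32/71, v(3.75) = 8/19, v(4.0625) = 32/81, v(4.375) = 16/43, v(4.6875) = 32/91, v(5) = 1/3.
T_8 = (Δs/2)·[v(s_0) + 2v(s_1) + ... + 2v(s_{7}) + v(s_8)].
Sum ≈ 1.079.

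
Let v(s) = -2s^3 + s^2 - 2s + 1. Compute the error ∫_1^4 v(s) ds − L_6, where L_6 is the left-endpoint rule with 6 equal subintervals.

Exact integral: ∫_1^4 v(s) ds = -118.5.
L_6 = -91.
Error = -118.5 − (-91) = -27.5.

-27.5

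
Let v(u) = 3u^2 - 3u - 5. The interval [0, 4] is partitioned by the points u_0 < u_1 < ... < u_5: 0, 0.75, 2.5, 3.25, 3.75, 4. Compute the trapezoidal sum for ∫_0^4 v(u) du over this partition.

Subinterval widths: 0.75, 1.75, 0.75, 0.5, 0.25.
v(0) = -5, v(0.75) = -5.5625, v(2.5) = 6.25, v(3.25) = 16.9375, v(3.75) = 25.9375, v(4) = 31.
On each subinterval the trapezoid contributes (Δu_i/2)·[v(u_{i-1}) + v(u_i)].
Sum = 23.171875.

23.171875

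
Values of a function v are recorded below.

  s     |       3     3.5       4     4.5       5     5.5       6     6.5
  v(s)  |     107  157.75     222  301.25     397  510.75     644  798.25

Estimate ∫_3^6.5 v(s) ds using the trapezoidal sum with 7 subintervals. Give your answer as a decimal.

Δs = 0.5.
T_7 = (0.5/2)·[107 + 2·157.75 + 2·222 + 2·301.25 + 2·397 + 2·510.75 + 2·644 + 798.25] = 1342.6875.

1342.6875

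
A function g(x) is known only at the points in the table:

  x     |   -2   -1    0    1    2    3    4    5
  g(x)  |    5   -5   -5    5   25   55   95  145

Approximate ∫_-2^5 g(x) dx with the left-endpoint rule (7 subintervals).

175

Δx = 1.
Sum = 1·[5 + (-5) + (-5) + 5 + 25 + 55 + 95] = 175.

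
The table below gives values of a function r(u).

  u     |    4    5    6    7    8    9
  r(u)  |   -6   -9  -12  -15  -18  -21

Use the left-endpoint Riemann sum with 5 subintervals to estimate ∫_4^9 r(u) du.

Δu = 1.
Sum = 1·[(-6) + (-9) + (-12) + (-15) + (-18)] = -60.

-60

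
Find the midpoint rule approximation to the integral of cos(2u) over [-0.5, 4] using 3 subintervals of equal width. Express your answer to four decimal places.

1.3766

Δu = (4 − (-0.5))/3 = 1.5.
Midpoints: 0.25, 1.75, 3.25.
f(0.25) ≈ 0.8776, f(1.75) ≈ -0.9365, f(3.25) ≈ 0.9766.
Sum = Δu · [f(0.25) + f(1.75) + f(3.25)].
Sum ≈ 1.3766.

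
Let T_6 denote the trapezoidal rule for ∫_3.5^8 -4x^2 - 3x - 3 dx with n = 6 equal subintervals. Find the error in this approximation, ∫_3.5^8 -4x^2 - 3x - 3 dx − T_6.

Exact integral: ∫_3.5^8 f(x) dx = -716.625.
T_6 = -718.3125.
Error = -716.625 − (-718.3125) = 1.6875.

1.6875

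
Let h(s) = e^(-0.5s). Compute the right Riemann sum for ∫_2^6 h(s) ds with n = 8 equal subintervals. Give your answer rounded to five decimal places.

Δs = (6 − 2)/8 = 0.5.
Right endpoints: 2.5, 3, 3.5, 4, 4.5, 5, 5.5, 6.
h(2.5) ≈ 0.28650, h(3) ≈ 0.22313, h(3.5) ≈ 0.17377, h(4) ≈ 0.13534, h(4.5) ≈ 0.10540, h(5) ≈ 0.08208, h(5.5) ≈ 0.06393, h(6) ≈ 0.04979.
Sum = Δs · [h(2.5) + h(3) + h(3.5) + ...].
Sum ≈ 0.55997.

0.55997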